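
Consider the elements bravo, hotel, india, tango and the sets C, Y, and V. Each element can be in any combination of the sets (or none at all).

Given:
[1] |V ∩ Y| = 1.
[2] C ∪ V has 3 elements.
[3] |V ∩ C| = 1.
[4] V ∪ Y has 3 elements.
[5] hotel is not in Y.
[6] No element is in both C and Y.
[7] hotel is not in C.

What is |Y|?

1

From (5): hotel ∉ Y.
From (7): hotel ∉ C.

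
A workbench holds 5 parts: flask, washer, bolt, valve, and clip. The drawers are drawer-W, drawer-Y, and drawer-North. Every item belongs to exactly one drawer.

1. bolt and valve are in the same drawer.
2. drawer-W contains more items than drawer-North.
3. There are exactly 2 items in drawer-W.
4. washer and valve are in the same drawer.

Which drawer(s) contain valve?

valve: drawer-Y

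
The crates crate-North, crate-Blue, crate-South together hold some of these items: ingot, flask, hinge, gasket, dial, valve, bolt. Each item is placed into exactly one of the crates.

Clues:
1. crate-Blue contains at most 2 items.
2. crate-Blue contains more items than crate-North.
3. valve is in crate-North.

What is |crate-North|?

1

From (3): valve ∈ crate-North.
Suppose ingot ∈ crate-North: no assignment then satisfies all the clues, so ingot ∉ crate-North.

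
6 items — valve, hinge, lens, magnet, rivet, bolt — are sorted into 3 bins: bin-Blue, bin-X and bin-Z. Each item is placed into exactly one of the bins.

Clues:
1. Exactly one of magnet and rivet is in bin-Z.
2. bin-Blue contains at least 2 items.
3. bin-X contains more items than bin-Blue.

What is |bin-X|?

3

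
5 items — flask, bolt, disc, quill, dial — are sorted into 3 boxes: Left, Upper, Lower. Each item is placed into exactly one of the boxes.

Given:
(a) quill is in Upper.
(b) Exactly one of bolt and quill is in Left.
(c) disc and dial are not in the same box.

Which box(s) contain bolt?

From (a): quill ∈ Upper.
(b) (exactly one): bolt ∈ Left.

bolt: Left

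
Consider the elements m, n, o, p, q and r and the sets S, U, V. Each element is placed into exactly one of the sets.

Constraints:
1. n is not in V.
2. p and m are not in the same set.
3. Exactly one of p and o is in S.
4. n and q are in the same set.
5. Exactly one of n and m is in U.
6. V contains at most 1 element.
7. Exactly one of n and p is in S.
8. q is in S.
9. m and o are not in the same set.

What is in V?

From (1): n ∉ V.
From (8): q ∈ S.
(4): n matches q: n ∈ S.
(5) (exactly one): m ∈ U.
(7) (exactly one): p ∉ S.
(9): o ∉ U.
(2): p ∉ U.
(3) (exactly one): o ∈ S.
Only one set left: p ∈ V.
(6): V already has 1, so the rest are out.

V = {p}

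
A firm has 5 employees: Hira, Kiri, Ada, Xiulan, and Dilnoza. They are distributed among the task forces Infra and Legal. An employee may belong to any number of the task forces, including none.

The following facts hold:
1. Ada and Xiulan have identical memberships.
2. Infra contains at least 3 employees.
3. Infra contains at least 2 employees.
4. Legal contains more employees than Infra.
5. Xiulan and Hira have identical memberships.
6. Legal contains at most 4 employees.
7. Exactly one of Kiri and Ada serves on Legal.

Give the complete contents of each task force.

Infra = {Ada, Hira, Xiulan}; Legal = {Ada, Dilnoza, Hira, Xiulan}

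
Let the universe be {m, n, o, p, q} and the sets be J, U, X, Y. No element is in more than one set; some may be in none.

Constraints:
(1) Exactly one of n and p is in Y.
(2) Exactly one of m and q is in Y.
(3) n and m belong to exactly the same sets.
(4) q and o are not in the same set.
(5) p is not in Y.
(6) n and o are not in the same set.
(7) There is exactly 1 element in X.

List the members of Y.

Y = {m, n}

From (5): p ∉ Y.
(1) (exactly one): n ∈ Y.
(3): m matches n: m ∉ J.
(3): m matches n: m ∉ U.
(3): m matches n: m ∉ X.
(3): m matches n: m ∈ Y.
(6): o ∉ Y.
(2) (exactly one): q ∉ Y.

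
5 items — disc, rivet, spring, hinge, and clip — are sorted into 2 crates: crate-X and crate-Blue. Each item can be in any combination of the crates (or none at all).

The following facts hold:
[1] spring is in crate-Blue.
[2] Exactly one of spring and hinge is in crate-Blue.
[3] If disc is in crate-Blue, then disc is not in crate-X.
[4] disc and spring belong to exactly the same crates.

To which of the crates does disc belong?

From (1): spring ∈ crate-Blue.
(2) (exactly one): hinge ∉ crate-Blue.
(4): disc matches spring: disc ∈ crate-Blue.
(3): disc ∉ crate-X.
(4): spring matches disc: spring ∉ crate-X.

disc: crate-Blue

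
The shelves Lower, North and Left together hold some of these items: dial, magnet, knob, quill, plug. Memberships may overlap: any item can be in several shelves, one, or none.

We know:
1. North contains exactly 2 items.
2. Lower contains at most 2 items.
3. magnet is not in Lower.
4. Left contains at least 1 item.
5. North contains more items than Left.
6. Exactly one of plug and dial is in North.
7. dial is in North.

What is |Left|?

1

From (3): magnet ∉ Lower.
From (7): dial ∈ North.
(6) (exactly one): plug ∉ North.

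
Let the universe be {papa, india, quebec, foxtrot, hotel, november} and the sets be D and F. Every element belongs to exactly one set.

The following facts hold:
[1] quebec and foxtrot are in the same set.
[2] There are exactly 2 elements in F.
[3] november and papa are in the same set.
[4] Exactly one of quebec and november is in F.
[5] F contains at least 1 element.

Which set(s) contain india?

india: D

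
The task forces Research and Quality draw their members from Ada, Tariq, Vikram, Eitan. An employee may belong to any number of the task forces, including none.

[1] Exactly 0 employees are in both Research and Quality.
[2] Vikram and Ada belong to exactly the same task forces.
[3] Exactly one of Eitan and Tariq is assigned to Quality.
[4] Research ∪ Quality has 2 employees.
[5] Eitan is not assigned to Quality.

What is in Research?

Research = {Eitan}

From (5): Eitan ∉ Quality.
(3) (exactly one): Tariq ∈ Quality.
Suppose Ada ∈ Research: no assignment then satisfies all the clues, so Ada ∉ Research.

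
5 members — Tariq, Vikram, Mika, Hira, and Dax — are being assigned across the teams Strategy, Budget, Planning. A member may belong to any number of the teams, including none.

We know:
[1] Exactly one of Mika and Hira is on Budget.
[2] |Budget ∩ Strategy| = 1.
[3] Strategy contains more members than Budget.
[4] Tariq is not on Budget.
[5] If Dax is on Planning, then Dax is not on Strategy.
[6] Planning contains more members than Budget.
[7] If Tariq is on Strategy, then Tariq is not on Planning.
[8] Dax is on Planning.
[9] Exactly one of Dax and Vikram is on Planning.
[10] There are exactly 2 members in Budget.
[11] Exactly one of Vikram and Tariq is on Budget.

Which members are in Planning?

Planning = {Dax, Hira, Mika}

From (4): Tariq ∉ Budget.
From (8): Dax ∈ Planning.
(5): Dax ∉ Strategy.
(9) (exactly one): Vikram ∉ Planning.
(11) (exactly one): Vikram ∈ Budget.
Suppose Tariq ∈ Planning: no assignment then satisfies all the clues, so Tariq ∉ Planning.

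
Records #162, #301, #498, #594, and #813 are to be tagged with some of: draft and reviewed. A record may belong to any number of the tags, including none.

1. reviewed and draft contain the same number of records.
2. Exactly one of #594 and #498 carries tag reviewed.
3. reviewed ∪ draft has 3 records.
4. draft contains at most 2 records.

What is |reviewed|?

2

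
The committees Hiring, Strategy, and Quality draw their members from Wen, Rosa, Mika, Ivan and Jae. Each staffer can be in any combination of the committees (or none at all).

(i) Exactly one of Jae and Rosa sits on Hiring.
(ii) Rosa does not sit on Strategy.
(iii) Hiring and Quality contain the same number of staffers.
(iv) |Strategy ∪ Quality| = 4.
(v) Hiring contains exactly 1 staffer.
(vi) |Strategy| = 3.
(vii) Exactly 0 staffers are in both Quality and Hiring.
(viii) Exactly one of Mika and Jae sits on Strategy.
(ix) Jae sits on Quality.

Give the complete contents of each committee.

Hiring = {Rosa}; Strategy = {Ivan, Mika, Wen}; Quality = {Jae}

From (ii): Rosa ∉ Strategy.
From (ix): Jae ∈ Quality.
Suppose Wen ∈ Hiring: no assignment then satisfies all the clues, so Wen ∉ Hiring.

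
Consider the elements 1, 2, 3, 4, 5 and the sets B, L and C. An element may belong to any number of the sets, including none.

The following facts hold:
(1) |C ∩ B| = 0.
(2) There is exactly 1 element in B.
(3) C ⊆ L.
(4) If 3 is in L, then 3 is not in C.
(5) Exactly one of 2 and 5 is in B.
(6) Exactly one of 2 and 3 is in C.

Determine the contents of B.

B = {5}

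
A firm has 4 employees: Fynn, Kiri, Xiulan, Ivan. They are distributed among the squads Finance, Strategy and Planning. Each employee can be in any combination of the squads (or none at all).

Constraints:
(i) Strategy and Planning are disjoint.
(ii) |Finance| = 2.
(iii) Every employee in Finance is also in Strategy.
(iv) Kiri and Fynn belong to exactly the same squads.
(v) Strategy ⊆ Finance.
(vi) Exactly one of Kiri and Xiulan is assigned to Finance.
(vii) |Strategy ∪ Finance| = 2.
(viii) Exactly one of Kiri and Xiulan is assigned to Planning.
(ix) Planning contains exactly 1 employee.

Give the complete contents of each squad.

Finance = {Fynn, Kiri}; Strategy = {Fynn, Kiri}; Planning = {Xiulan}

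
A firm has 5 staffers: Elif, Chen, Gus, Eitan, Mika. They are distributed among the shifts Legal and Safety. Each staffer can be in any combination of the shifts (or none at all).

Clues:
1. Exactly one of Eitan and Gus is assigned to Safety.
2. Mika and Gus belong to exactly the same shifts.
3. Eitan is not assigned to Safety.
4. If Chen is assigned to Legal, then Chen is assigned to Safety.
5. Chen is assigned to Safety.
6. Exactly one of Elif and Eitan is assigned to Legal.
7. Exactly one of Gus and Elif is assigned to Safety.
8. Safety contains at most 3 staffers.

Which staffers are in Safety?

Safety = {Chen, Gus, Mika}

From (3): Eitan ∉ Safety.
From (5): Chen ∈ Safety.
(1) (exactly one): Gus ∈ Safety.
(2): Mika matches Gus: Mika ∈ Safety.
(7) (exactly one): Elif ∉ Safety.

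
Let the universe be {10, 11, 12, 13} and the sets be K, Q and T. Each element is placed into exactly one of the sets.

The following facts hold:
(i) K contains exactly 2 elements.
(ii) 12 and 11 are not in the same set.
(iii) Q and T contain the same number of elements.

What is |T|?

1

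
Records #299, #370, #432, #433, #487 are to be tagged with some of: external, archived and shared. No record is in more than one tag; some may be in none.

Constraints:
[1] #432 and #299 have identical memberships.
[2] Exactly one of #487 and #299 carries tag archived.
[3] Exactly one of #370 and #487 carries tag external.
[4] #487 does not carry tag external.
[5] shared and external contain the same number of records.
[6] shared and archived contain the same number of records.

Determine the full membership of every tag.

external = {#370}; archived = {#487}; shared = {#433}

From (4): #487 ∉ external.
(3) (exactly one): #370 ∈ external.
Suppose #299 ∈ external: no assignment then satisfies all the clues, so #299 ∉ external.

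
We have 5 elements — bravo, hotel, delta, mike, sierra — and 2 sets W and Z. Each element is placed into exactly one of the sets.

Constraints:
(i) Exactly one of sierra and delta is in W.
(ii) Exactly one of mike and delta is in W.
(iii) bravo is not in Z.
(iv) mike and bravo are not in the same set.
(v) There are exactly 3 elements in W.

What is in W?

W = {bravo, delta, hotel}

From (iii): bravo ∉ Z.
Only one set left: bravo ∈ W.
(iv): mike ∉ W.
Only one set left: mike ∈ Z.
(ii) (exactly one): delta ∈ W.
(i) (exactly one): sierra ∉ W.
(v): only 3 candidates remain for W, so all are in.
Only one set left: sierra ∈ Z.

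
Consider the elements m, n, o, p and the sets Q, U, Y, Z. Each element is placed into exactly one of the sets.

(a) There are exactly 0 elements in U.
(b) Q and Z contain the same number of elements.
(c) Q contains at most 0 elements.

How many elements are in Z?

0

(a): U already has 0, so the rest are out.
(c): Q already has 0, so the rest are out.
Suppose m ∉ Y: no assignment then satisfies all the clues, so m ∈ Y.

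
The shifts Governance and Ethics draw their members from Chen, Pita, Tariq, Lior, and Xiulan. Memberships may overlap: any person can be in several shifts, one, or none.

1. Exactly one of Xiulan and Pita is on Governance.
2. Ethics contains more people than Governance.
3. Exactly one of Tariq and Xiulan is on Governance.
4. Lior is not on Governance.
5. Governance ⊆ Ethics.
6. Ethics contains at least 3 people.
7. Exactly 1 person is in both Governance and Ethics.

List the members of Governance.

Governance = {Xiulan}

From (4): Lior ∉ Governance.
Suppose Chen ∈ Governance: no assignment then satisfies all the clues, so Chen ∉ Governance.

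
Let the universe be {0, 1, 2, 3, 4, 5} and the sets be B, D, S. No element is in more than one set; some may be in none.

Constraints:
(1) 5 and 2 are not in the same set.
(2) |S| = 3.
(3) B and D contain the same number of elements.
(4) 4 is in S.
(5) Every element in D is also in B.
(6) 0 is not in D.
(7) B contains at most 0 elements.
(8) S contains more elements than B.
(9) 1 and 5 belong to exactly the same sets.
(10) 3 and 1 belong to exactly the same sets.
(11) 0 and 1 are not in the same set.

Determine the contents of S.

S = {0, 2, 4}

From (4): 4 ∈ S.
From (6): 0 ∉ D.
(7): B already has 0, so the rest are out.
(5) contrapositive: 1 ∉ D.
(5) contrapositive: 2 ∉ D.
(5) contrapositive: 3 ∉ D.
(5) contrapositive: 5 ∉ D.
Suppose 0 ∉ S: no assignment then satisfies all the clues, so 0 ∈ S.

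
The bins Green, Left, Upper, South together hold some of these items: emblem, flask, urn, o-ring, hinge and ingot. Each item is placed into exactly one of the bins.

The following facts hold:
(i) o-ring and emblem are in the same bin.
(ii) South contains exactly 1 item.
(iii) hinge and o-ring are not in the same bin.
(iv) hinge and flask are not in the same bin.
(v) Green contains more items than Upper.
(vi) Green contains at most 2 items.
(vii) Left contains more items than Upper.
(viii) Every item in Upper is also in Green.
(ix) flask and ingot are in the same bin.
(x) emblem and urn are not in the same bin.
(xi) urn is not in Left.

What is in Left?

Left = {emblem, flask, ingot, o-ring}

From (xi): urn ∉ Left.
Suppose emblem ∉ Left: no assignment then satisfies all the clues, so emblem ∈ Left.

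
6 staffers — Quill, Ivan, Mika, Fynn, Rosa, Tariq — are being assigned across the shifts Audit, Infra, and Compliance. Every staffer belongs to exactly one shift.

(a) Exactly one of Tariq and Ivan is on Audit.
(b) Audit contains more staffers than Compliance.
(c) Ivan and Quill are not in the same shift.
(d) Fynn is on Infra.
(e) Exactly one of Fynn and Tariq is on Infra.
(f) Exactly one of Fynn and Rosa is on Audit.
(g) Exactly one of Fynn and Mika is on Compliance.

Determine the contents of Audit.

Audit = {Quill, Rosa, Tariq}

From (d): Fynn ∈ Infra.
(e) (exactly one): Tariq ∉ Infra.
(f) (exactly one): Rosa ∈ Audit.
(g) (exactly one): Mika ∈ Compliance.
Suppose Quill ∉ Audit: no assignment then satisfies all the clues, so Quill ∈ Audit.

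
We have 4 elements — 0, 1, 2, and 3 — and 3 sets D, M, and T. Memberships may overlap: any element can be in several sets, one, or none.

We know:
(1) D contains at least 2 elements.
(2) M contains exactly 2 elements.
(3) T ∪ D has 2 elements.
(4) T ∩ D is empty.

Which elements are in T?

T = {}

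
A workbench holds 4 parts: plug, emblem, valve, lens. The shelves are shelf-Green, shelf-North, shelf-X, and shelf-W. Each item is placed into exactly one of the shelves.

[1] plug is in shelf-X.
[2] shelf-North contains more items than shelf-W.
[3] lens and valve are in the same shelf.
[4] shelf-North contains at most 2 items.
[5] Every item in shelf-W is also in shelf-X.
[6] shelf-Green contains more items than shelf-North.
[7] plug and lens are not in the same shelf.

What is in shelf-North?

From (1): plug ∈ shelf-X.
(7): lens ∉ shelf-X.
(3): valve matches lens: valve ∉ shelf-X.
(5) contrapositive: valve ∉ shelf-W.
(5) contrapositive: lens ∉ shelf-W.
Suppose emblem ∉ shelf-North: no assignment then satisfies all the clues, so emblem ∈ shelf-North.

shelf-North = {emblem}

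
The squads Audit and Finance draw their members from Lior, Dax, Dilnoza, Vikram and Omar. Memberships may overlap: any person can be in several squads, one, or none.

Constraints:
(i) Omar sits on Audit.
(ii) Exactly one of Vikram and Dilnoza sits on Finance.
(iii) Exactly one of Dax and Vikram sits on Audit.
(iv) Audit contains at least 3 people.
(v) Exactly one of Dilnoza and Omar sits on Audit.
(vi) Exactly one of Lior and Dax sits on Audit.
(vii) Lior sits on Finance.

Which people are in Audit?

Audit = {Lior, Omar, Vikram}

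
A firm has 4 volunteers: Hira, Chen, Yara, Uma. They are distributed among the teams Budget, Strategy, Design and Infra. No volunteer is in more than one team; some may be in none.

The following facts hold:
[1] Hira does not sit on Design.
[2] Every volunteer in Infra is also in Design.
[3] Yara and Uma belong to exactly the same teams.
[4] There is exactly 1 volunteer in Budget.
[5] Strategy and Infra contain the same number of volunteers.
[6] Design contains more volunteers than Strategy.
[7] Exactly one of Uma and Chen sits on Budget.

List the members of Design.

Design = {Uma, Yara}

From (1): Hira ∉ Design.
(2) contrapositive: Hira ∉ Infra.
Suppose Chen ∈ Design: no assignment then satisfies all the clues, so Chen ∉ Design.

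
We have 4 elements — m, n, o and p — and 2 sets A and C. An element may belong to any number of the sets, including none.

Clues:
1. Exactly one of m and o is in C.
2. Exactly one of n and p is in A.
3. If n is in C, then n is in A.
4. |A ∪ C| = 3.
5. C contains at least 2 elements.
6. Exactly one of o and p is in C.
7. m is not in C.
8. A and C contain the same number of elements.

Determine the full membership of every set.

A = {m, n}; C = {n, o}

From (7): m ∉ C.
(1) (exactly one): o ∈ C.
(6) (exactly one): p ∉ C.
(5): only 2 candidates remain for C, so all are in.
(3): n ∈ A.
(2) (exactly one): p ∉ A.
Suppose m ∉ A: no assignment then satisfies all the clues, so m ∈ A.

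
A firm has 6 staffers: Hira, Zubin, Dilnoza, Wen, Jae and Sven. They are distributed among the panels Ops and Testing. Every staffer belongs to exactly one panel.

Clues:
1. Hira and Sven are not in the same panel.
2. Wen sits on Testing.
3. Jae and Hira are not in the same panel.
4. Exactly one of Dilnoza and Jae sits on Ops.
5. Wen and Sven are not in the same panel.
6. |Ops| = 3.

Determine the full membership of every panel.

Ops = {Jae, Sven, Zubin}; Testing = {Dilnoza, Hira, Wen}

From (2): Wen ∈ Testing.
(5): Sven ∉ Testing.
Only one panel left: Sven ∈ Ops.
(1): Hira ∉ Ops.
Only one panel left: Hira ∈ Testing.
(3): Jae ∉ Testing.
Only one panel left: Jae ∈ Ops.
(4) (exactly one): Dilnoza ∉ Ops.
(6): only 3 candidates remain for Ops, so all are in.
Only one panel left: Dilnoza ∈ Testing.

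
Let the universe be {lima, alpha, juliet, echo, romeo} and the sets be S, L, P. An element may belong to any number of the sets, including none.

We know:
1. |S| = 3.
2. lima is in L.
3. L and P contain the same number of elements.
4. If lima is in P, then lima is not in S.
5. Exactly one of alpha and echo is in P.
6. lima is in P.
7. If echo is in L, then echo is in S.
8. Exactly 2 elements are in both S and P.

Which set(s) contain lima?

lima: L, P

From (2): lima ∈ L.
From (6): lima ∈ P.
(4): lima ∉ S.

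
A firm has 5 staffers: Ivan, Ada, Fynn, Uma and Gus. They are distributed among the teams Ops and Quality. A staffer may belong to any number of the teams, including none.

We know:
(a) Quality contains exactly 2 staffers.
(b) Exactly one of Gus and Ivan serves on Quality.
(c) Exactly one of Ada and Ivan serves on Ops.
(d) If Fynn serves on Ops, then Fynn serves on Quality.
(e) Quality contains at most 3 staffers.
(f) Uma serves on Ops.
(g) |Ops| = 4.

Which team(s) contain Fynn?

Fynn: Ops, Quality

From (f): Uma ∈ Ops.
Suppose Fynn ∉ Ops: no assignment then satisfies all the clues, so Fynn ∈ Ops.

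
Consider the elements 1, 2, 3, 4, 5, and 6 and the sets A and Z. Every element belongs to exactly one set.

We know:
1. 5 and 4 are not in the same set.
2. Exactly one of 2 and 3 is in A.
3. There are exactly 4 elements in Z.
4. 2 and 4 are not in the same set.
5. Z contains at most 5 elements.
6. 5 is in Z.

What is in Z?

From (6): 5 ∈ Z.
(1): 4 ∉ Z.
Only one set left: 4 ∈ A.
(4): 2 ∉ A.
Only one set left: 2 ∈ Z.
(2) (exactly one): 3 ∈ A.
(3): only 4 candidates remain for Z, so all are in.

Z = {1, 2, 5, 6}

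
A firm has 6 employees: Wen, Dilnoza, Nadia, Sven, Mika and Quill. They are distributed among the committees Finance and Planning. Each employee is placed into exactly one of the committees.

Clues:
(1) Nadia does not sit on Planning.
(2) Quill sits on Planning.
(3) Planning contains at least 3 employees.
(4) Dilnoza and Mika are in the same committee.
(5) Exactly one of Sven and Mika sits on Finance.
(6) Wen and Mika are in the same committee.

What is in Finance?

Finance = {Nadia, Sven}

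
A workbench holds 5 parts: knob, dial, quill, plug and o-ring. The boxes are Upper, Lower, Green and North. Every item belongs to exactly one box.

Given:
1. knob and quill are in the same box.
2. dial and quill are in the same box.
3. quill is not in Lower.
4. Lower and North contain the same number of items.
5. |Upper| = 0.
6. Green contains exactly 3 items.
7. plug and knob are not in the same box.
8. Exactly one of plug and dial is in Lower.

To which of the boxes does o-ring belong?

o-ring: North

From (3): quill ∉ Lower.
(1): knob matches quill: knob ∉ Lower.
(2): dial matches quill: dial ∉ Lower.
(5): Upper already has 0, so the rest are out.
(8) (exactly one): plug ∈ Lower.
Suppose o-ring ∈ Lower: no assignment then satisfies all the clues, so o-ring ∉ Lower.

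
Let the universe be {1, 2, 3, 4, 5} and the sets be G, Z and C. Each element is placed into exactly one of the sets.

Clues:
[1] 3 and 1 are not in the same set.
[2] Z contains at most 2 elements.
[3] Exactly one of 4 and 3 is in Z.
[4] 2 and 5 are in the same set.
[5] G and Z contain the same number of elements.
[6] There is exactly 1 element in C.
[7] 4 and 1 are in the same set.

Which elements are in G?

G = {2, 5}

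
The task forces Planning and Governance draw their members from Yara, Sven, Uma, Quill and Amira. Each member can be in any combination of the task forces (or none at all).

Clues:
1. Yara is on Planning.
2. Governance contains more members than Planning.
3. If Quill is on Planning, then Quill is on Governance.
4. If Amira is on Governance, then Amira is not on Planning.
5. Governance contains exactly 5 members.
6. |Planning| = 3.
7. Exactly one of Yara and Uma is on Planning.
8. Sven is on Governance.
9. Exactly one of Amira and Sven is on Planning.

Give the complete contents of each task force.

From (1): Yara ∈ Planning.
From (8): Sven ∈ Governance.
(5): only 5 candidates remain for Governance, so all are in.
(7) (exactly one): Uma ∉ Planning.
(4): Amira ∉ Planning.
(6): only 3 candidates remain for Planning, so all are in.

Planning = {Quill, Sven, Yara}; Governance = {Amira, Quill, Sven, Uma, Yara}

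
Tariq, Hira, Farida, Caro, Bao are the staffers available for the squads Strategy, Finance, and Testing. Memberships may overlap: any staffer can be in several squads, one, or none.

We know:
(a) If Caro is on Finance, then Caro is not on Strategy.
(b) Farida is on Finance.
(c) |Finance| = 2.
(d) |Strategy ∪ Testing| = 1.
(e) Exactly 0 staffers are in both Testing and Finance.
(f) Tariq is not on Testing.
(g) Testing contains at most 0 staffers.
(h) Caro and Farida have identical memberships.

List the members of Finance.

From (b): Farida ∈ Finance.
From (f): Tariq ∉ Testing.
(g): Testing already has 0, so the rest are out.
(h): Caro matches Farida: Caro ∈ Finance.
(a): Caro ∉ Strategy.
(c): Finance already has 2, so the rest are out.
(h): Farida matches Caro: Farida ∉ Strategy.

Finance = {Caro, Farida}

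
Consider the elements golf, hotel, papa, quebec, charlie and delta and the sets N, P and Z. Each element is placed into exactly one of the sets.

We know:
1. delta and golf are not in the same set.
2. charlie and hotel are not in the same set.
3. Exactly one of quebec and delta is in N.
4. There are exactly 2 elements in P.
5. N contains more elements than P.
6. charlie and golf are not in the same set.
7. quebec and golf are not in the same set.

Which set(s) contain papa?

papa: N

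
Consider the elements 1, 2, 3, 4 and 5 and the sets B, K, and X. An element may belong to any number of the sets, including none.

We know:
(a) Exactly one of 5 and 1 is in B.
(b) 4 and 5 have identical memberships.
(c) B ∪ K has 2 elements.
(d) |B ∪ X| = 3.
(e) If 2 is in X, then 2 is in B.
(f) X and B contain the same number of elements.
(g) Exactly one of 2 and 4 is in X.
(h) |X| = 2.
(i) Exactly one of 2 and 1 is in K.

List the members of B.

B = {1, 2}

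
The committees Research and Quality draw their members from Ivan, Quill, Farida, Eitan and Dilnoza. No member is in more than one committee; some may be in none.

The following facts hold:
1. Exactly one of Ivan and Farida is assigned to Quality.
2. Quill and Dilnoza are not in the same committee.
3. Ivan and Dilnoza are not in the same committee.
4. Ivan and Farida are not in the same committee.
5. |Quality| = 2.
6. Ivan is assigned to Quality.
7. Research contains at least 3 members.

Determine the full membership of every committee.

Research = {Dilnoza, Eitan, Farida}; Quality = {Ivan, Quill}

From (6): Ivan ∈ Quality.
(1) (exactly one): Farida ∉ Quality.
(3): Dilnoza ∉ Quality.
Suppose Quill ∈ Research: no assignment then satisfies all the clues, so Quill ∉ Research.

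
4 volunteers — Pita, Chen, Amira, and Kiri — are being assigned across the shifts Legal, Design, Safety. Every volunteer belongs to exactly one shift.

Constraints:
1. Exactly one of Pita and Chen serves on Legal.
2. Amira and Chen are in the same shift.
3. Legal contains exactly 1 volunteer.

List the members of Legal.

Legal = {Pita}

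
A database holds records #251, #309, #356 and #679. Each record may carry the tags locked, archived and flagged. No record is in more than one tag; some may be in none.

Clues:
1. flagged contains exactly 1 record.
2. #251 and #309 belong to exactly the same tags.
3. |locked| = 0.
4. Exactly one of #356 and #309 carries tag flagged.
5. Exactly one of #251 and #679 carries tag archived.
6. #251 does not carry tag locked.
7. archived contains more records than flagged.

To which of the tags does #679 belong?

#679: none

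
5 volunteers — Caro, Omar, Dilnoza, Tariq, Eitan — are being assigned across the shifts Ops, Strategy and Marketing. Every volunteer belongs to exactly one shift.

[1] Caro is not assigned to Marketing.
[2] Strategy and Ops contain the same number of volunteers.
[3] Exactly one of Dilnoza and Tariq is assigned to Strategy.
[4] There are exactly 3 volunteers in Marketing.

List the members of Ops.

Ops = {Caro}

From (1): Caro ∉ Marketing.
Suppose Caro ∉ Ops: no assignment then satisfies all the clues, so Caro ∈ Ops.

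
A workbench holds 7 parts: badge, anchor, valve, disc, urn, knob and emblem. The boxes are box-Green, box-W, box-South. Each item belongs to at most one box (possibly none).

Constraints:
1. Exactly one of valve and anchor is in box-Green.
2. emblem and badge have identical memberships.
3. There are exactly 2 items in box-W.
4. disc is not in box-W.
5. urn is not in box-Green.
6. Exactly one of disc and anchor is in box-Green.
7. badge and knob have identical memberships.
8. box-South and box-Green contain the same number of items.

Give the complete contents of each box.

From (4): disc ∉ box-W.
From (5): urn ∉ box-Green.
Suppose badge ∈ box-Green: no assignment then satisfies all the clues, so badge ∉ box-Green.

box-Green = {anchor}; box-W = {urn, valve}; box-South = {disc}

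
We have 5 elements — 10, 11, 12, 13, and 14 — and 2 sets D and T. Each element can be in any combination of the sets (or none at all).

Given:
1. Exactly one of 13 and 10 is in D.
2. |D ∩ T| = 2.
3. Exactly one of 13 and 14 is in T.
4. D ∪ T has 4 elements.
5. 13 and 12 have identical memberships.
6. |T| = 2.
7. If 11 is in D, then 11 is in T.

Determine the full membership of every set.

D = {11, 12, 13, 14}; T = {11, 14}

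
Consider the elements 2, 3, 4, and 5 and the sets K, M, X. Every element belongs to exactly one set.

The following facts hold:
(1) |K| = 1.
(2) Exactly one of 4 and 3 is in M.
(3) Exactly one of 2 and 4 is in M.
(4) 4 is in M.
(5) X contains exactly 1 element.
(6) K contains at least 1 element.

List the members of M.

M = {4, 5}

From (4): 4 ∈ M.
(2) (exactly one): 3 ∉ M.
(3) (exactly one): 2 ∉ M.
Suppose 5 ∉ M: no assignment then satisfies all the clues, so 5 ∈ M.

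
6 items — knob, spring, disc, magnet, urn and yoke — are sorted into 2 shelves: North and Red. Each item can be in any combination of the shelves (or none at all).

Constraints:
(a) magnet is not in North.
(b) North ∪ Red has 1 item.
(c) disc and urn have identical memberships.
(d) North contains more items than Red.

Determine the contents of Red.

Red = {}

From (a): magnet ∉ North.
Suppose knob ∈ Red: no assignment then satisfies all the clues, so knob ∉ Red.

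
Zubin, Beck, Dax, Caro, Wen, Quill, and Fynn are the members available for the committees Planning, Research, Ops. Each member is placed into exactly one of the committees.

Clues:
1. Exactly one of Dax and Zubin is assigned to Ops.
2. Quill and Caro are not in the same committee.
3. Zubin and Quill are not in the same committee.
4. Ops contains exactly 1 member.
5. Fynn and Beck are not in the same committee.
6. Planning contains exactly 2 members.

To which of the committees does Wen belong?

Wen: Research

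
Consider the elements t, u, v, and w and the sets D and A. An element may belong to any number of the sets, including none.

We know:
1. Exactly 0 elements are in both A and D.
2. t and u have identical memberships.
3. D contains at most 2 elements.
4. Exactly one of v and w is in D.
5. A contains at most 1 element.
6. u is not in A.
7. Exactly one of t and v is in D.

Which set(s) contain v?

v: D

From (6): u ∉ A.
(2): t matches u: t ∉ A.
Suppose v ∉ D: no assignment then satisfies all the clues, so v ∈ D.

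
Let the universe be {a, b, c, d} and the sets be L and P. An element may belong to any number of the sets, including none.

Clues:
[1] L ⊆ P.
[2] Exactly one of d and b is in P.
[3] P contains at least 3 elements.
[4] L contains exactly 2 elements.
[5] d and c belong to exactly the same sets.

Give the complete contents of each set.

L = {c, d}; P = {a, c, d}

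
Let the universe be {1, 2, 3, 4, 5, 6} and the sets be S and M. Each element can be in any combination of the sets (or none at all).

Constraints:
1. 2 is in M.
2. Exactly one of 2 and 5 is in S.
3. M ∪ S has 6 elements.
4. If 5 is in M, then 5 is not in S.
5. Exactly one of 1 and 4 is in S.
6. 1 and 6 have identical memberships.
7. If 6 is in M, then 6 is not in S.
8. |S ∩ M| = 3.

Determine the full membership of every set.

S = {2, 3, 4}; M = {1, 2, 3, 4, 5, 6}

From (1): 2 ∈ M.
Suppose 1 ∈ S: no assignment then satisfies all the clues, so 1 ∉ S.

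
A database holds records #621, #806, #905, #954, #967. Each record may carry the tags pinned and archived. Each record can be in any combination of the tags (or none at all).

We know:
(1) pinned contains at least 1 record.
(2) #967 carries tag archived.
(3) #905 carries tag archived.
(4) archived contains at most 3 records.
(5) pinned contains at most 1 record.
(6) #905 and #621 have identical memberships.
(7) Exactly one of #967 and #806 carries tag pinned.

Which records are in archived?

From (2): #967 ∈ archived.
From (3): #905 ∈ archived.
(6): #621 matches #905: #621 ∈ archived.
(4): archived already has 3, so the rest are out.

archived = {#621, #905, #967}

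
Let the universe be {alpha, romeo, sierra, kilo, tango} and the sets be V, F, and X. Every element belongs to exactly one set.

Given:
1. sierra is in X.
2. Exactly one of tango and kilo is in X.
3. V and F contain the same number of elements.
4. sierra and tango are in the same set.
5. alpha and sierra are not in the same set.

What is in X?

From (1): sierra ∈ X.
(4): tango matches sierra: tango ∉ V.
(4): tango matches sierra: tango ∉ F.
(4): tango matches sierra: tango ∈ X.
(5): alpha ∉ X.
(2) (exactly one): kilo ∉ X.
Suppose romeo ∉ X: no assignment then satisfies all the clues, so romeo ∈ X.

X = {romeo, sierra, tango}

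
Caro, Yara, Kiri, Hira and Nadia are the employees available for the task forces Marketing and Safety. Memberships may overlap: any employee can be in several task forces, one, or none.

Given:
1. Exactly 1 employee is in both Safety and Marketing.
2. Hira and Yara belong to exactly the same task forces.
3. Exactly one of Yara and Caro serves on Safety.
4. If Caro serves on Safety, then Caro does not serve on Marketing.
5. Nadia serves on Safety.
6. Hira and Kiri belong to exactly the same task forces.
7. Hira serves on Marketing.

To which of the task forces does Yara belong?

Yara: Marketing

From (5): Nadia ∈ Safety.
From (7): Hira ∈ Marketing.
(2): Yara matches Hira: Yara ∈ Marketing.
(6): Kiri matches Hira: Kiri ∈ Marketing.
Suppose Yara ∈ Safety: no assignment then satisfies all the clues, so Yara ∉ Safety.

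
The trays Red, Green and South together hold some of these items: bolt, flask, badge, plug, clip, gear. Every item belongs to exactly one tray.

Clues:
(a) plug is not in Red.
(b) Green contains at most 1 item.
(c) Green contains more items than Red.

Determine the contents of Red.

Red = {}

From (a): plug ∉ Red.
Suppose bolt ∈ Red: no assignment then satisfies all the clues, so bolt ∉ Red.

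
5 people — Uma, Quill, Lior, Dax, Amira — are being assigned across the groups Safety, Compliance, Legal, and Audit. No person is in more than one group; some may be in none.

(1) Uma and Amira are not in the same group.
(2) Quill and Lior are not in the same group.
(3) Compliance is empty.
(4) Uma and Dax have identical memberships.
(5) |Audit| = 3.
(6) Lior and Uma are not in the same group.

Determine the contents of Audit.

Audit = {Dax, Quill, Uma}

(3): Compliance already has 0, so the rest are out.
Suppose Uma ∉ Audit: no assignment then satisfies all the clues, so Uma ∈ Audit.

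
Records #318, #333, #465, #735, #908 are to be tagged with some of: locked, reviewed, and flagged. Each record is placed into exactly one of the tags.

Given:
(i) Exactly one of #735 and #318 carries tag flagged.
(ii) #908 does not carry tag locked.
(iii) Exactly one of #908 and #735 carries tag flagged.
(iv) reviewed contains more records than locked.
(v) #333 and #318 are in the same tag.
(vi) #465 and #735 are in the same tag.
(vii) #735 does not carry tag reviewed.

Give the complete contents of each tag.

locked = {}; reviewed = {#318, #333, #908}; flagged = {#465, #735}

From (ii): #908 ∉ locked.
From (vii): #735 ∉ reviewed.
(vi): #465 matches #735: #465 ∉ reviewed.
Suppose #318 ∈ locked: no assignment then satisfies all the clues, so #318 ∉ locked.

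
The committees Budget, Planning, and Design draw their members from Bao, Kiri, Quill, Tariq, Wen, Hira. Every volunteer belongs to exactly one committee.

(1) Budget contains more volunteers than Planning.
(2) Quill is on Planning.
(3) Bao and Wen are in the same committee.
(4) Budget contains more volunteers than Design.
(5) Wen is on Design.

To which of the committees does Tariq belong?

Tariq: Budget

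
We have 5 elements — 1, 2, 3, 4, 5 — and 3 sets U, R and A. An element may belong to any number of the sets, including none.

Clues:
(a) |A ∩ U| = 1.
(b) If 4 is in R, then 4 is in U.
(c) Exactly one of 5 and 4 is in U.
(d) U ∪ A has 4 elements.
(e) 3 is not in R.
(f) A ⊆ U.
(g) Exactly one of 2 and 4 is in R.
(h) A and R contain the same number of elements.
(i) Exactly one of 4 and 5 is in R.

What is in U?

From (e): 3 ∉ R.
Suppose 1 ∉ U: no assignment then satisfies all the clues, so 1 ∈ U.

U = {1, 2, 3, 4}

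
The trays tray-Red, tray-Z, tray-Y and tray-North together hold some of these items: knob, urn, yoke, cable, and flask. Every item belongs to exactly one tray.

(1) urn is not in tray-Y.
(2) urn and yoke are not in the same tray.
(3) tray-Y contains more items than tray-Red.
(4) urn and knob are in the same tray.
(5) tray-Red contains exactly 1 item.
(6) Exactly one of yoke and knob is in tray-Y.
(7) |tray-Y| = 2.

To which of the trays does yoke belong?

From (1): urn ∉ tray-Y.
(4): knob matches urn: knob ∉ tray-Y.
(6) (exactly one): yoke ∈ tray-Y.

yoke: tray-Y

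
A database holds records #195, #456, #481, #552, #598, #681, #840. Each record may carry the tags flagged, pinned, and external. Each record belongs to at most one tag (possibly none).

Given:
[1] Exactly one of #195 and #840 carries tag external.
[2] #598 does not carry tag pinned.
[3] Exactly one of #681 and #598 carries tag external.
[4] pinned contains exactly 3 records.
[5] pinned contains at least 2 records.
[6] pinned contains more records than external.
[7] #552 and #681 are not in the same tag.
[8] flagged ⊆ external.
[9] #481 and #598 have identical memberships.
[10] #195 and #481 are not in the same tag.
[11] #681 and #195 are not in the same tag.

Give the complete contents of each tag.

From (2): #598 ∉ pinned.
(9): #481 matches #598: #481 ∉ pinned.
Suppose #195 ∈ flagged: no assignment then satisfies all the clues, so #195 ∉ flagged.

flagged = {}; pinned = {#195, #456, #552}; external = {#681, #840}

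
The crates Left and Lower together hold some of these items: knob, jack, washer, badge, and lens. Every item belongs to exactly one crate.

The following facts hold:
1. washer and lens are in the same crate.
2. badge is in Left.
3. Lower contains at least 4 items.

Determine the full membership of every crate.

From (2): badge ∈ Left.
(3): only 4 candidates remain for Lower, so all are in.

Left = {badge}; Lower = {jack, knob, lens, washer}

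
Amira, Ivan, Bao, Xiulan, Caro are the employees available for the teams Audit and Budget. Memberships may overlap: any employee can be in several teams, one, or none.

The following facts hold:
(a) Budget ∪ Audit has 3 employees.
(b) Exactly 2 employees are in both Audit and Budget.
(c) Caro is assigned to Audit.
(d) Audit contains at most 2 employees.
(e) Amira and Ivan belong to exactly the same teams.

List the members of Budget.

Budget = {Bao, Caro, Xiulan}

From (c): Caro ∈ Audit.
Suppose Amira ∈ Budget: no assignment then satisfies all the clues, so Amira ∉ Budget.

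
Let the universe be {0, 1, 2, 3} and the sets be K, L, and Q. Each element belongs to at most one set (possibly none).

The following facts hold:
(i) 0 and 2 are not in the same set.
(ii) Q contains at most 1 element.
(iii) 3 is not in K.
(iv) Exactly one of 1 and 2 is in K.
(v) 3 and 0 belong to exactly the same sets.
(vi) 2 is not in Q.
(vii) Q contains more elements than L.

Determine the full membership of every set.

K = {2}; L = {}; Q = {1}

From (iii): 3 ∉ K.
From (vi): 2 ∉ Q.
(v): 0 matches 3: 0 ∉ K.
Suppose 0 ∈ L: no assignment then satisfies all the clues, so 0 ∉ L.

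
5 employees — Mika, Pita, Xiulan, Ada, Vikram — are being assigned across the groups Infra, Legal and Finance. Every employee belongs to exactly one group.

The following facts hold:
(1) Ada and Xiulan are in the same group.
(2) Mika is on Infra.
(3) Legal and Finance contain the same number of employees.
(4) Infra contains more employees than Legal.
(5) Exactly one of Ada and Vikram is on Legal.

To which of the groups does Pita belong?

Pita: Finance

From (2): Mika ∈ Infra.
Suppose Pita ∈ Infra: no assignment then satisfies all the clues, so Pita ∉ Infra.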